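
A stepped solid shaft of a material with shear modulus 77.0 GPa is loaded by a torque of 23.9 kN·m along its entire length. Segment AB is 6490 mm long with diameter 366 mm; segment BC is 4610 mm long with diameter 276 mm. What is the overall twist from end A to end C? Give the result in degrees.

J_AB = π(0.366)⁴/32 = 1.76×10^-3 m⁴; J_BC = π(0.276)⁴/32 = 5.70×10^-4 m⁴.
θ = (T/G)·Σ L_i/J_i = (23900/77.0×10⁹)·(6.49/1.76×10^-3 + 4.61/5.70×10^-4) = 3.655×10^-3 rad.

0.209°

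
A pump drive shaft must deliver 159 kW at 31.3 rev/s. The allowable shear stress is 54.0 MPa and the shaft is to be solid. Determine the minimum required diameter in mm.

42.4 mm

ω = 2π·31.3 = 196.7 rad/s, so T = P/ω = 159×10³ / 196.7 = 808.5 N·m.
For a solid shaft τ_max = 16T/(πd³), so d = (16T/(π τ_allow))^(1/3) = (16·808.5/(π·5.40×10^7))^(1/3) = 0.04240 m.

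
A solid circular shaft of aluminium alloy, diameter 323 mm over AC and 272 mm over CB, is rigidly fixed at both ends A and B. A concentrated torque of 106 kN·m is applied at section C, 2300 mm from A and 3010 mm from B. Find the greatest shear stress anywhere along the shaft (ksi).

Compatibility: T_A·a/J_AC = T_B·b/J_CB with T_A + T_B = T₀.
J_AC = 1.07×10^-3 m⁴, J_CB = 5.37×10^-4 m⁴, so T_A = T₀·(J_AC/a)/((J_AC/a)+(J_CB/b)) = 76580 N·m, T_B = 29420 N·m.
τ in each portion: τ_AC = 1.16×10^7 Pa, τ_CB = 7.45×10^6 Pa; maximum is in AC.
τ_max = T_AC·r/J = 76580·0.162/1.07×10^-3 = 1.157×10^7 Pa.

1.68 ksi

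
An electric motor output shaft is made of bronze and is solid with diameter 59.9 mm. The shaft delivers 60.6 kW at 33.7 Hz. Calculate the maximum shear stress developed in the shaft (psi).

984 psi

ω = 2π·33.7 = 211.7 rad/s, so T = P/ω = 60.6×10³ / 211.7 = 286.2 N·m.
J = πd⁴/32 = π(0.0599)⁴/32 = 1.264×10^-6 m⁴.
τ_max = T·r/J = 286.2 × 0.0300 / 1.264×10^-6 = 6.782×10^6 Pa.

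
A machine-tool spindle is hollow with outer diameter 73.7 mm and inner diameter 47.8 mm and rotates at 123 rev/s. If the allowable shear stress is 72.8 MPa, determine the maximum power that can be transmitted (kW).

J = π(d_o⁴ − d_i⁴)/32 = π(0.0737⁴ − 0.0478⁴)/32 = 2.384×10^-6 m⁴.
T_max = τ_allow·J/r = 7.28×10^7 × 2.384×10^-6 / 0.0369 = 4710 N·m.
ω = 2π·123 = 772.8 rad/s, so P_max = T_max·ω = 3.640×10^6 W.

3640 kW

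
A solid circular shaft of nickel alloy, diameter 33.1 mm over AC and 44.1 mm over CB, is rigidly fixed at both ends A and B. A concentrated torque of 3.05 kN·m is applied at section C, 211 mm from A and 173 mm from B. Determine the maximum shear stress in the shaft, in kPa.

144000 kPa

Compatibility: T_A·a/J_AC = T_B·b/J_CB with T_A + T_B = T₀.
J_AC = 1.18×10^-7 m⁴, J_CB = 3.71×10^-7 m⁴, so T_A = T₀·(J_AC/a)/((J_AC/a)+(J_CB/b)) = 629.8 N·m, T_B = 2420 N·m.
τ in each portion: τ_AC = 8.84×10^7 Pa, τ_CB = 1.44×10^8 Pa; maximum is in CB.
τ_max = T_CB·r/J = 2420·0.0221/3.71×10^-7 = 1.437×10^8 Pa.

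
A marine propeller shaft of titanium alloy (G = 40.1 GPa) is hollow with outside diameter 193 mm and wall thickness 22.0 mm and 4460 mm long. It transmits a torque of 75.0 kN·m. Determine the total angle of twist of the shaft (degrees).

J = π(d_o⁴ − d_i⁴)/32 = π(0.193⁴ − 0.149⁴)/32 = 8.783×10^-5 m⁴.
θ = T·L/(G·J) = 75000 × 4.46 / (40.1×10⁹ × 8.783×10^-5) = 0.09498 rad.

5.44°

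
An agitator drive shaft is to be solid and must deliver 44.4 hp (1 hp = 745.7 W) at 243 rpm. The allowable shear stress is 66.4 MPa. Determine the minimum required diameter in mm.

46.4 mm

ω = 2π·243/60 = 25.45 rad/s, so T = P/ω = 44.4×745.7 / 25.45 = 1301 N·m.
For a solid shaft τ_max = 16T/(πd³), so d = (16T/(π τ_allow))^(1/3) = (16·1301/(π·6.64×10^7))^(1/3) = 0.04638 m.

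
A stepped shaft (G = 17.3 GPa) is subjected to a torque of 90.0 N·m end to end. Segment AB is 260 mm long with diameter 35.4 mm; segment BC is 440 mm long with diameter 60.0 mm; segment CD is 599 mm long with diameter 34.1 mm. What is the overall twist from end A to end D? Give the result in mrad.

34.0 mrad

J_AB = π(0.0354)⁴/32 = 1.54×10^-7 m⁴; J_BC = π(0.0600)⁴/32 = 1.27×10^-6 m⁴; J_CD = π(0.0341)⁴/32 = 1.33×10^-7 m⁴.
θ = (T/G)·Σ L_i/J_i = (90.00/17.3×10⁹)·(0.260/1.54×10^-7 + 0.440/1.27×10^-6 + 0.599/1.33×10^-7) = 0.03405 rad.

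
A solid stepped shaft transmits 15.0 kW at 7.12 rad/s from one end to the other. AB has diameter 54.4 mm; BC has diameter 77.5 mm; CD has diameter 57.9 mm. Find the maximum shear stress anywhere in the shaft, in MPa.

66.6 MPa

ω = 7.12 rad/s, so T = P/ω = 15.0×10³ / 7.120 = 2107 N·m.
Under the same torque, τ_max = 16T/(πd³) is largest where d is smallest — segment AB (d = 54.4 mm).
τ_max = 16·2107/(π·(0.0544)³) = 6.665×10^7 Pa.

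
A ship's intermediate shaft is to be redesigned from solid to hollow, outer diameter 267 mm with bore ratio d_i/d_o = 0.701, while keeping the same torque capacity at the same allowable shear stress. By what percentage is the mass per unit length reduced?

Equal τ_max and T ⇒ the solid shaft needs d_s³ = d_o³(1−k⁴), so d_s = 267·(1−0.701⁴)^(1/3) = 243.5 mm.
Area ratio A_h/A_s = d_o²(1−k²)/d_s² = (1−k²)/(1−k⁴)^(2/3) = 0.6115.
Mass saving = 1 − 0.6115 = 38.9 %.

38.9 %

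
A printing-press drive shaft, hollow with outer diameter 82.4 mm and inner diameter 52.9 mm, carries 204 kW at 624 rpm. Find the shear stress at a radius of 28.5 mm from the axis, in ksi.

ω = 2π·624/60 = 65.35 rad/s, so T = P/ω = 204×10³ / 65.35 = 3122 N·m.
J = π(d_o⁴ − d_i⁴)/32 = π(0.0824⁴ − 0.0529⁴)/32 = 3.757×10^-6 m⁴.
Shear stress varies linearly with radius: τ = T·r/J = 3122 × 0.0285 / 3.757×10^-6 = 2.368×10^7 Pa.

3.43 ksi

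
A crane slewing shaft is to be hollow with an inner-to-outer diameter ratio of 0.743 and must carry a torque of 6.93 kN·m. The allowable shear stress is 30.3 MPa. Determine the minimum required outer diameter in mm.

119 mm

For a hollow shaft with d_i/d_o = 0.743: τ_max = 16T/(π d_o³ (1−k⁴)), so d_o = [16T/(π τ_allow (1−k⁴))]^(1/3) = [16·6930/(π·3.03×10^7·0.6952)]^(1/3) = 0.1188 m.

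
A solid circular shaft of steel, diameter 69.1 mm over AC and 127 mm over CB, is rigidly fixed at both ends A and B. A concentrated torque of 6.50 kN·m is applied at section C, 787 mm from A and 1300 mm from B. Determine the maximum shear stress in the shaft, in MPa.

14.1 MPa

Compatibility: T_A·a/J_AC = T_B·b/J_CB with T_A + T_B = T₀.
J_AC = 2.24×10^-6 m⁴, J_CB = 2.55×10^-5 m⁴, so T_A = T₀·(J_AC/a)/((J_AC/a)+(J_CB/b)) = 822.0 N·m, T_B = 5678 N·m.
τ in each portion: τ_AC = 1.27×10^7 Pa, τ_CB = 1.41×10^7 Pa; maximum is in CB.
τ_max = T_CB·r/J = 5678·0.0635/2.55×10^-5 = 1.412×10^7 Pa.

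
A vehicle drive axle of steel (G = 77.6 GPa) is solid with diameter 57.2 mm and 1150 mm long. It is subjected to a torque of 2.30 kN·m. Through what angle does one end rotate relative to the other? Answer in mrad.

32.4 mrad

J = πd⁴/32 = π(0.0572)⁴/32 = 1.051×10^-6 m⁴.
θ = T·L/(G·J) = 2300 × 1.15 / (77.6×10⁹ × 1.051×10^-6) = 0.03243 rad.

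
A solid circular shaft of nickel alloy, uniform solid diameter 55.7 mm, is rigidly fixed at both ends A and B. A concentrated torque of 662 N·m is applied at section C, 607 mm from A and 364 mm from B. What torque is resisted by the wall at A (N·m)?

248 N·m

With uniform GJ and both ends fixed, compatibility θ_AC = θ_CB gives T_A·a = T_B·b, together with T_A + T_B = T₀.
T_A = T₀·b/(a+b) = 662.0·364/971.0 = 248.2 N·m; T_B = 413.8 N·m.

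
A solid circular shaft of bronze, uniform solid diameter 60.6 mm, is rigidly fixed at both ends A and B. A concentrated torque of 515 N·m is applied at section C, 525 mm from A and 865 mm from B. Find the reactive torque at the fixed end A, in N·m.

With uniform GJ and both ends fixed, compatibility θ_AC = θ_CB gives T_A·a = T_B·b, together with T_A + T_B = T₀.
T_A = T₀·b/(a+b) = 515.0·865/1390 = 320.5 N·m; T_B = 194.5 N·m.

320 N·m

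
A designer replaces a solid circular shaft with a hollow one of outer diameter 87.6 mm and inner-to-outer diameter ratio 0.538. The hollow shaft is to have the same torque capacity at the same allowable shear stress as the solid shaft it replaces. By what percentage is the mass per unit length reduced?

Equal τ_max and T ⇒ the solid shaft needs d_s³ = d_o³(1−k⁴), so d_s = 87.6·(1−0.538⁴)^(1/3) = 85.08 mm.
Area ratio A_h/A_s = d_o²(1−k²)/d_s² = (1−k²)/(1−k⁴)^(2/3) = 0.7532.
Mass saving = 1 − 0.7532 = 24.7 %.

24.7 %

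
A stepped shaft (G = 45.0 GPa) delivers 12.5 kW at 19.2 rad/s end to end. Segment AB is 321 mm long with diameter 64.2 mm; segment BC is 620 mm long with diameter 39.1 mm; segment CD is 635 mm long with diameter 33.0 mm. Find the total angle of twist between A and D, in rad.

ω = 19.2 rad/s, so T = P/ω = 12.5×10³ / 19.20 = 651.0 N·m.
J_AB = π(0.0642)⁴/32 = 1.67×10^-6 m⁴; J_BC = π(0.0391)⁴/32 = 2.29×10^-7 m⁴; J_CD = π(0.0330)⁴/32 = 1.16×10^-7 m⁴.
θ = (T/G)·Σ L_i/J_i = (651.0/45.0×10⁹)·(0.321/1.67×10^-6 + 0.620/2.29×10^-7 + 0.635/1.16×10^-7) = 0.1208 rad.

0.121 rad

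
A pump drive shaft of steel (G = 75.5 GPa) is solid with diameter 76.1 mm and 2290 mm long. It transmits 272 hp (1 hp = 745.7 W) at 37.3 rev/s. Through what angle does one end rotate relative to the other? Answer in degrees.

ω = 2π·37.3 = 234.4 rad/s, so T = P/ω = 272×745.7 / 234.4 = 865.5 N·m.
J = πd⁴/32 = π(0.0761)⁴/32 = 3.293×10^-6 m⁴.
θ = T·L/(G·J) = 865.5 × 2.29 / (75.5×10⁹ × 3.293×10^-6) = 7.972×10^-3 rad.

0.457°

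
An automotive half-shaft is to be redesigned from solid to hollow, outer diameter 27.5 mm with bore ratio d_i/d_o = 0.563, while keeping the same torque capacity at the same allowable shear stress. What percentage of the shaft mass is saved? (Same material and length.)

Equal τ_max and T ⇒ the solid shaft needs d_s³ = d_o³(1−k⁴), so d_s = 27.5·(1−0.563⁴)^(1/3) = 26.55 mm.
Area ratio A_h/A_s = d_o²(1−k²)/d_s² = (1−k²)/(1−k⁴)^(2/3) = 0.7330.
Mass saving = 1 − 0.7330 = 26.7 %.

26.7 %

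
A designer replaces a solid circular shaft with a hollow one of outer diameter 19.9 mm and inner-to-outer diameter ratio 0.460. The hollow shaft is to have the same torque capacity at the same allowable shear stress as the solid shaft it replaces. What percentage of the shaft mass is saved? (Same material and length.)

18.7 %

Equal τ_max and T ⇒ the solid shaft needs d_s³ = d_o³(1−k⁴), so d_s = 19.9·(1−0.460⁴)^(1/3) = 19.60 mm.
Area ratio A_h/A_s = d_o²(1−k²)/d_s² = (1−k²)/(1−k⁴)^(2/3) = 0.8128.
Mass saving = 1 − 0.8128 = 18.7 %.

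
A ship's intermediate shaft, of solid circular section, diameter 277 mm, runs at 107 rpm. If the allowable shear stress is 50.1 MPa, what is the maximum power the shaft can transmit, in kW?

J = πd⁴/32 = π(0.277)⁴/32 = 5.780×10^-4 m⁴.
T_max = τ_allow·J/r = 5.01×10^7 × 5.780×10^-4 / 0.139 = 209100 N·m.
ω = 2π·107/60 = 11.21 rad/s, so P_max = T_max·ω = 2.343×10^6 W.

2340 kW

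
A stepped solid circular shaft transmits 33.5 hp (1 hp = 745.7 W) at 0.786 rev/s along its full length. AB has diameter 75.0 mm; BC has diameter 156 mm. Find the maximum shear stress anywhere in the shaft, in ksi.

8.86 ksi

ω = 2π·0.786 = 4.939 rad/s, so T = P/ω = 33.5×745.7 / 4.939 = 5058 N·m.
Under the same torque, τ_max = 16T/(πd³) is largest where d is smallest — segment AB (d = 75.0 mm).
τ_max = 16·5058/(π·(0.0750)³) = 6.107×10^7 Pa.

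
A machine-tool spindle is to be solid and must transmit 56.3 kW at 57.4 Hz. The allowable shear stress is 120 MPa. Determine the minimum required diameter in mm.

ω = 2π·57.4 = 360.7 rad/s, so T = P/ω = 56.3×10³ / 360.7 = 156.1 N·m.
For a solid shaft τ_max = 16T/(πd³), so d = (16T/(π τ_allow))^(1/3) = (16·156.1/(π·1.20×10^8))^(1/3) = 0.01878 m.

18.8 mm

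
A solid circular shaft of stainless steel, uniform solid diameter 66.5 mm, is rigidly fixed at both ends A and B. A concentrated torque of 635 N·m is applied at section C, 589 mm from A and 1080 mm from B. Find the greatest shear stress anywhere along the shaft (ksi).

With uniform GJ and both ends fixed, compatibility θ_AC = θ_CB gives T_A·a = T_B·b, together with T_A + T_B = T₀.
T_A = T₀·b/(a+b) = 635.0·1080/1669 = 410.9 N·m; T_B = 224.1 N·m.
τ in each portion: τ_AC = 7.12×10^6 Pa, τ_CB = 3.88×10^6 Pa; maximum is in AC.
τ_max = T_AC·r/J = 410.9·0.0333/1.92×10^-6 = 7.116×10^6 Pa.

1.03 ksi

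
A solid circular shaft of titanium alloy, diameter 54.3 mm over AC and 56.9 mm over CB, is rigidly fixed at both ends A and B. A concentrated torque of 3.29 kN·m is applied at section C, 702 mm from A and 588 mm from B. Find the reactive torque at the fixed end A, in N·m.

1350 N·m

Compatibility: T_A·a/J_AC = T_B·b/J_CB with T_A + T_B = T₀.
J_AC = 8.53×10^-7 m⁴, J_CB = 1.03×10^-6 m⁴, so T_A = T₀·(J_AC/a)/((J_AC/a)+(J_CB/b)) = 1349 N·m, T_B = 1941 N·m.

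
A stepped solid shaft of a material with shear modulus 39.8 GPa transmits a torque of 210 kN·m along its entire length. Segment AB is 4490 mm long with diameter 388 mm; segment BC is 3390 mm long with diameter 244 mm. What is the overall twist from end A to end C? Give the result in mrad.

J_AB = π(0.388)⁴/32 = 2.22×10^-3 m⁴; J_BC = π(0.244)⁴/32 = 3.48×10^-4 m⁴.
θ = (T/G)·Σ L_i/J_i = (210000/39.8×10⁹)·(4.49/2.22×10^-3 + 3.39/3.48×10^-4) = 0.06205 rad.

62.0 mrad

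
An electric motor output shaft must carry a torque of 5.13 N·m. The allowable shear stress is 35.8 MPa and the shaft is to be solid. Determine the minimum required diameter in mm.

9.00 mm

For a solid shaft τ_max = 16T/(πd³), so d = (16T/(π τ_allow))^(1/3) = (16·5.130/(π·3.58×10^7))^(1/3) = 0.009003 m.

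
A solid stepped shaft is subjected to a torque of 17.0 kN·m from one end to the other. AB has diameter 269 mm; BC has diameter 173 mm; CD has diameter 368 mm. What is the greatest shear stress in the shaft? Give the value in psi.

2430 psi

Under the same torque, τ_max = 16T/(πd³) is largest where d is smallest — segment BC (d = 173 mm).
τ_max = 16·17000/(π·(0.173)³) = 1.672×10^7 Pa.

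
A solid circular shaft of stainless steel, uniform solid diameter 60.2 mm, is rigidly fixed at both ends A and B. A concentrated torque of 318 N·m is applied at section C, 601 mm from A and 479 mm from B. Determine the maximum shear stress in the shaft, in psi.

599 psi

With uniform GJ and both ends fixed, compatibility θ_AC = θ_CB gives T_A·a = T_B·b, together with T_A + T_B = T₀.
T_A = T₀·b/(a+b) = 318.0·479/1080 = 141.0 N·m; T_B = 177.0 N·m.
τ in each portion: τ_AC = 3.29×10^6 Pa, τ_CB = 4.13×10^6 Pa; maximum is in CB.
τ_max = T_CB·r/J = 177.0·0.0301/1.29×10^-6 = 4.131×10^6 Pa.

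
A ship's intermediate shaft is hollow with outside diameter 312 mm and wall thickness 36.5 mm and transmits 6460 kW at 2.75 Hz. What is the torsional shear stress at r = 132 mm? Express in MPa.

80.9 MPa

ω = 2π·2.75 = 17.28 rad/s, so T = P/ω = 6460×10³ / 17.28 = 373900 N·m.
J = π(d_o⁴ − d_i⁴)/32 = π(0.312⁴ − 0.239⁴)/32 = 6.100×10^-4 m⁴.
Shear stress varies linearly with radius: τ = T·r/J = 373900 × 0.132 / 6.100×10^-4 = 8.091×10^7 Pa.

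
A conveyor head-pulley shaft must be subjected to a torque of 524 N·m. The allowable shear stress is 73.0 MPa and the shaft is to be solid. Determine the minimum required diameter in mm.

33.2 mm

For a solid shaft τ_max = 16T/(πd³), so d = (16T/(π τ_allow))^(1/3) = (16·524.0/(π·7.30×10^7))^(1/3) = 0.03319 m.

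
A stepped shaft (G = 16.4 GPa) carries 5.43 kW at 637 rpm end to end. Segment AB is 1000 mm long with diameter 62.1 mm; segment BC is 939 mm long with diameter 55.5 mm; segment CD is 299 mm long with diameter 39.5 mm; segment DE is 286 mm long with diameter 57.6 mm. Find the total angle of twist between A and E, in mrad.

15.9 mrad

ω = 2π·637/60 = 66.71 rad/s, so T = P/ω = 5.43×10³ / 66.71 = 81.40 N·m.
J_AB = π(0.0621)⁴/32 = 1.46×10^-6 m⁴; J_BC = π(0.0555)⁴/32 = 9.31×10^-7 m⁴; J_CD = π(0.0395)⁴/32 = 2.39×10^-7 m⁴; J_DE = π(0.0576)⁴/32 = 1.08×10^-6 m⁴.
θ = (T/G)·Σ L_i/J_i = (81.40/16.4×10⁹)·(1.00/1.46×10^-6 + 0.939/9.31×10^-7 + 0.299/2.39×10^-7 + 0.286/1.08×10^-6) = 0.01593 rad.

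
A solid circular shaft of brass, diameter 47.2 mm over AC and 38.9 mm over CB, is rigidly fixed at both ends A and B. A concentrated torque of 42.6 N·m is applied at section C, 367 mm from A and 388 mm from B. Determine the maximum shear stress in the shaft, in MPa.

Compatibility: T_A·a/J_AC = T_B·b/J_CB with T_A + T_B = T₀.
J_AC = 4.87×10^-7 m⁴, J_CB = 2.25×10^-7 m⁴, so T_A = T₀·(J_AC/a)/((J_AC/a)+(J_CB/b)) = 29.66 N·m, T_B = 12.94 N·m.
τ in each portion: τ_AC = 1.44×10^6 Pa, τ_CB = 1.12×10^6 Pa; maximum is in AC.
τ_max = T_AC·r/J = 29.66·0.0236/4.87×10^-7 = 1.436×10^6 Pa.

1.44 MPa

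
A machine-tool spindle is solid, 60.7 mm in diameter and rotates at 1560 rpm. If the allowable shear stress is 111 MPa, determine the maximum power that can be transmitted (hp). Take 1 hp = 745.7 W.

1070 hp

J = πd⁴/32 = π(0.0607)⁴/32 = 1.333×10^-6 m⁴.
T_max = τ_allow·J/r = 1.11×10^8 × 1.333×10^-6 / 0.0304 = 4874 N·m.
ω = 2π·1560/60 = 163.4 rad/s, so P_max = T_max·ω = 7.963×10^5 W.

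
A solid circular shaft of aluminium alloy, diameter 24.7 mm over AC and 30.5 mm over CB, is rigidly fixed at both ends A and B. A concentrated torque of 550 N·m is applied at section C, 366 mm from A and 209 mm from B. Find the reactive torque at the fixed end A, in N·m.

Compatibility: T_A·a/J_AC = T_B·b/J_CB with T_A + T_B = T₀.
J_AC = 3.65×10^-8 m⁴, J_CB = 8.50×10^-8 m⁴, so T_A = T₀·(J_AC/a)/((J_AC/a)+(J_CB/b)) = 108.5 N·m, T_B = 441.5 N·m.

108 N·m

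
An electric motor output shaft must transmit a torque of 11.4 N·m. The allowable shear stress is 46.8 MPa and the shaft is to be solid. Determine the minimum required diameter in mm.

10.7 mm

For a solid shaft τ_max = 16T/(πd³), so d = (16T/(π τ_allow))^(1/3) = (16·11.40/(π·4.68×10^7))^(1/3) = 0.01075 m.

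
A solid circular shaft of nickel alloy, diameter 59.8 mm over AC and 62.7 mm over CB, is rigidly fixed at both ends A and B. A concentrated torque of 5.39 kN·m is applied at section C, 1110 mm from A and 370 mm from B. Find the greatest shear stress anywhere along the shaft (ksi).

12.7 ksi

Compatibility: T_A·a/J_AC = T_B·b/J_CB with T_A + T_B = T₀.
J_AC = 1.26×10^-6 m⁴, J_CB = 1.52×10^-6 m⁴, so T_A = T₀·(J_AC/a)/((J_AC/a)+(J_CB/b)) = 1165 N·m, T_B = 4225 N·m.
τ in each portion: τ_AC = 2.78×10^7 Pa, τ_CB = 8.73×10^7 Pa; maximum is in CB.
τ_max = T_CB·r/J = 4225·0.0314/1.52×10^-6 = 8.729×10^7 Pa.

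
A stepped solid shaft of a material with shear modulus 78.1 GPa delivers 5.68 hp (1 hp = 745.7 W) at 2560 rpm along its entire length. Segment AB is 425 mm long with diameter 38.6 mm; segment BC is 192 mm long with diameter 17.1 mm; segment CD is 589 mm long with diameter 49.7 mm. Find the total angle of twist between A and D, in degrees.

ω = 2π·2560/60 = 268.1 rad/s, so T = P/ω = 5.68×745.7 / 268.1 = 15.80 N·m.
J_AB = π(0.0386)⁴/32 = 2.18×10^-7 m⁴; J_BC = π(0.0171)⁴/32 = 8.39×10^-9 m⁴; J_CD = π(0.0497)⁴/32 = 5.99×10^-7 m⁴.
θ = (T/G)·Σ L_i/J_i = (15.80/78.1×10⁹)·(0.425/2.18×10^-7 + 0.192/8.39×10^-9 + 0.589/5.99×10^-7) = 5.221×10^-3 rad.

0.299°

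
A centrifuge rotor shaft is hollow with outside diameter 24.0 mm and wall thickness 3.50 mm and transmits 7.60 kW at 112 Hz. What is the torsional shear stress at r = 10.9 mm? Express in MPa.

ω = 2π·112 = 703.7 rad/s, so T = P/ω = 7.60×10³ / 703.7 = 10.80 N·m.
J = π(d_o⁴ − d_i⁴)/32 = π(0.0240⁴ − 0.0170⁴)/32 = 2.437×10^-8 m⁴.
Shear stress varies linearly with radius: τ = T·r/J = 10.80 × 0.0109 / 2.437×10^-8 = 4.830×10^6 Pa.

4.83 MPa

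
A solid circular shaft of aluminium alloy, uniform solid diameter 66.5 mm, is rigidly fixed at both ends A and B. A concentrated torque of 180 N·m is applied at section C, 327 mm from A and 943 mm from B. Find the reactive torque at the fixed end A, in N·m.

134 N·m

With uniform GJ and both ends fixed, compatibility θ_AC = θ_CB gives T_A·a = T_B·b, together with T_A + T_B = T₀.
T_A = T₀·b/(a+b) = 180.0·943/1270 = 133.7 N·m; T_B = 46.35 N·m.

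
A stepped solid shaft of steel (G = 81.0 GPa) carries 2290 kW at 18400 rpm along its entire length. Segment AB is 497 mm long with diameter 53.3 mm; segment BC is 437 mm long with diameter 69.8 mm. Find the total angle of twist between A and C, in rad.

ω = 2π·18400/60 = 1927 rad/s, so T = P/ω = 2290×10³ / 1927 = 1188 N·m.
J_AB = π(0.0533)⁴/32 = 7.92×10^-7 m⁴; J_BC = π(0.0698)⁴/32 = 2.33×10^-6 m⁴.
θ = (T/G)·Σ L_i/J_i = (1188/81.0×10⁹)·(0.497/7.92×10^-7 + 0.437/2.33×10^-6) = 0.01195 rad.

0.0120 rad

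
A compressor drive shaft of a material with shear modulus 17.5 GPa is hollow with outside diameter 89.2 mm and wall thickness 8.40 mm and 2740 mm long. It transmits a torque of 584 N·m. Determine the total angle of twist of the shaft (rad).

J = π(d_o⁴ − d_i⁴)/32 = π(0.0892⁴ − 0.0724⁴)/32 = 3.518×10^-6 m⁴.
θ = T·L/(G·J) = 584.0 × 2.74 / (17.5×10⁹ × 3.518×10^-6) = 0.02599 rad.

0.0260 rad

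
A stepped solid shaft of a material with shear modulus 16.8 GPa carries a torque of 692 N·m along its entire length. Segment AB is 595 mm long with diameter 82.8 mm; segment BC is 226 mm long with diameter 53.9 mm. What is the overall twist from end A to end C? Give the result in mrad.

16.5 mrad

J_AB = π(0.0828)⁴/32 = 4.61×10^-6 m⁴; J_BC = π(0.0539)⁴/32 = 8.29×10^-7 m⁴.
θ = (T/G)·Σ L_i/J_i = (692.0/16.8×10⁹)·(0.595/4.61×10^-6 + 0.226/8.29×10^-7) = 0.01655 rad.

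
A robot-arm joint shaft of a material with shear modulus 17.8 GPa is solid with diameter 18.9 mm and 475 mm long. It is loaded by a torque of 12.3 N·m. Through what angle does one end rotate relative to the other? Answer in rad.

0.0262 rad

J = πd⁴/32 = π(0.0189)⁴/32 = 1.253×10^-8 m⁴.
θ = T·L/(G·J) = 12.30 × 0.475 / (17.8×10⁹ × 1.253×10^-8) = 0.02620 rad.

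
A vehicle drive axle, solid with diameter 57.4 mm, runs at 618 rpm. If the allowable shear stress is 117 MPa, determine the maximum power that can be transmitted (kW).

281 kW

J = πd⁴/32 = π(0.0574)⁴/32 = 1.066×10^-6 m⁴.
T_max = τ_allow·J/r = 1.17×10^8 × 1.066×10^-6 / 0.0287 = 4345 N·m.
ω = 2π·618/60 = 64.72 rad/s, so P_max = T_max·ω = 2.812×10^5 W.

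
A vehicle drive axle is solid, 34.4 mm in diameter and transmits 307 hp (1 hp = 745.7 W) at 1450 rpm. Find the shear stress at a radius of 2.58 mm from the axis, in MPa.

28.3 MPa

ω = 2π·1450/60 = 151.8 rad/s, so T = P/ω = 307×745.7 / 151.8 = 1508 N·m.
J = πd⁴/32 = π(0.0344)⁴/32 = 1.375×10^-7 m⁴.
Shear stress varies linearly with radius: τ = T·r/J = 1508 × 0.00258 / 1.375×10^-7 = 2.829×10^7 Pa.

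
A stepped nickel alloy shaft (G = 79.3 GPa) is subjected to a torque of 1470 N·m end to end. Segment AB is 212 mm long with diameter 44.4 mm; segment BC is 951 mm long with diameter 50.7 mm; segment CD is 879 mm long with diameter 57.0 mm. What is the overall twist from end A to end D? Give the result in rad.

J_AB = π(0.0444)⁴/32 = 3.82×10^-7 m⁴; J_BC = π(0.0507)⁴/32 = 6.49×10^-7 m⁴; J_CD = π(0.0570)⁴/32 = 1.04×10^-6 m⁴.
θ = (T/G)·Σ L_i/J_i = (1470/79.3×10⁹)·(0.212/3.82×10^-7 + 0.951/6.49×10^-7 + 0.879/1.04×10^-6) = 0.05320 rad.

0.0532 rad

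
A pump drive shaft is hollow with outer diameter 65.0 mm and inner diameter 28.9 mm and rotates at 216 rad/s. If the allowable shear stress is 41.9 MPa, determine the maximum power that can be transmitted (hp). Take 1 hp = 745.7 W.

J = π(d_o⁴ − d_i⁴)/32 = π(0.0650⁴ − 0.0289⁴)/32 = 1.684×10^-6 m⁴.
T_max = τ_allow·J/r = 4.19×10^7 × 1.684×10^-6 / 0.0325 = 2171 N·m.
ω = 216 rad/s, so P_max = T_max·ω = 4.689×10^5 W.

629 hp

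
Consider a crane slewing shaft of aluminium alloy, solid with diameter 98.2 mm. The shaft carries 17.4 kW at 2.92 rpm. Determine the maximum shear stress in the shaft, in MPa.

ω = 2π·2.92/60 = 0.3058 rad/s, so T = P/ω = 17.4×10³ / 0.3058 = 56900 N·m.
J = πd⁴/32 = π(0.0982)⁴/32 = 9.129×10^-6 m⁴.
τ_max = T·r/J = 56900 × 0.0491 / 9.129×10^-6 = 3.060×10^8 Pa.

306 MPa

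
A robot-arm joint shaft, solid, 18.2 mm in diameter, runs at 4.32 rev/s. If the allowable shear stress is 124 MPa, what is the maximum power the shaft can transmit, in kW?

J = πd⁴/32 = π(0.0182)⁴/32 = 1.077×10^-8 m⁴.
T_max = τ_allow·J/r = 1.24×10^8 × 1.077×10^-8 / 0.00910 = 146.8 N·m.
ω = 2π·4.32 = 27.14 rad/s, so P_max = T_max·ω = 3984 W.

3.98 kW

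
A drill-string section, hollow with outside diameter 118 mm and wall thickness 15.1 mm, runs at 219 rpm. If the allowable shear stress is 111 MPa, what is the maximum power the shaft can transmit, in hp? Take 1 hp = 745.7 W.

J = π(d_o⁴ − d_i⁴)/32 = π(0.118⁴ − 0.0878⁴)/32 = 1.320×10^-5 m⁴.
T_max = τ_allow·J/r = 1.11×10^8 × 1.320×10^-5 / 0.0590 = 24830 N·m.
ω = 2π·219/60 = 22.93 rad/s, so P_max = T_max·ω = 5.695×10^5 W.

764 hp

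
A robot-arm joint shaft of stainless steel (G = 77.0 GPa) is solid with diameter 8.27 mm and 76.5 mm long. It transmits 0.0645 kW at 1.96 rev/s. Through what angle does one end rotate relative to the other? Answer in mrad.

ω = 2π·1.96 = 12.32 rad/s, so T = P/ω = 0.0645×10³ / 12.32 = 5.237 N·m.
J = πd⁴/32 = π(0.00827)⁴/32 = 4.592×10^-10 m⁴.
θ = T·L/(G·J) = 5.237 × 0.0765 / (77.0×10⁹ × 4.592×10^-10) = 0.01133 rad.

11.3 mrad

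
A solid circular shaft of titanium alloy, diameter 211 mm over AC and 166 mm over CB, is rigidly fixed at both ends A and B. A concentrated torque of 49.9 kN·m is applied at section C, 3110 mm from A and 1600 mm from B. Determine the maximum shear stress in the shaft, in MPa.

Compatibility: T_A·a/J_AC = T_B·b/J_CB with T_A + T_B = T₀.
J_AC = 1.95×10^-4 m⁴, J_CB = 7.45×10^-5 m⁴, so T_A = T₀·(J_AC/a)/((J_AC/a)+(J_CB/b)) = 28600 N·m, T_B = 21300 N·m.
τ in each portion: τ_AC = 1.55×10^7 Pa, τ_CB = 2.37×10^7 Pa; maximum is in CB.
τ_max = T_CB·r/J = 21300·0.0830/7.45×10^-5 = 2.371×10^7 Pa.

23.7 MPa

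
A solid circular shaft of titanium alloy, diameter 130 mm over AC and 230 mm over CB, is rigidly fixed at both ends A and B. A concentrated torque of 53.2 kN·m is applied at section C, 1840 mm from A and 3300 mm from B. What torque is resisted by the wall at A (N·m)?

8230 N·m

Compatibility: T_A·a/J_AC = T_B·b/J_CB with T_A + T_B = T₀.
J_AC = 2.80×10^-5 m⁴, J_CB = 2.75×10^-4 m⁴, so T_A = T₀·(J_AC/a)/((J_AC/a)+(J_CB/b)) = 8231 N·m, T_B = 44970 N·m.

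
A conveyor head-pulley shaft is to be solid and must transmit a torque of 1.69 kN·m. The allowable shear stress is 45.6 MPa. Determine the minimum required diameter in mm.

57.4 mm

For a solid shaft τ_max = 16T/(πd³), so d = (16T/(π τ_allow))^(1/3) = (16·1690/(π·4.56×10^7))^(1/3) = 0.05736 m.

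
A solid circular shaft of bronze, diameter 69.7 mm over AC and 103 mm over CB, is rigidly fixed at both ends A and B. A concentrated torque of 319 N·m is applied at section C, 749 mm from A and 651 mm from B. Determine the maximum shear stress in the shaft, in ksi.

Compatibility: T_A·a/J_AC = T_B·b/J_CB with T_A + T_B = T₀.
J_AC = 2.32×10^-6 m⁴, J_CB = 1.10×10^-5 m⁴, so T_A = T₀·(J_AC/a)/((J_AC/a)+(J_CB/b)) = 49.18 N·m, T_B = 269.8 N·m.
τ in each portion: τ_AC = 7.40×10^5 Pa, τ_CB = 1.26×10^6 Pa; maximum is in CB.
τ_max = T_CB·r/J = 269.8·0.0515/1.10×10^-5 = 1.258×10^6 Pa.

0.182 ksi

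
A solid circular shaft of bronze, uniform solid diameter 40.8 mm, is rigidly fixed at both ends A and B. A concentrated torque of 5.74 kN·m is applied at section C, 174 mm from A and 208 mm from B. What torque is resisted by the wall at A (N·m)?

3130 N·m

With uniform GJ and both ends fixed, compatibility θ_AC = θ_CB gives T_A·a = T_B·b, together with T_A + T_B = T₀.
T_A = T₀·b/(a+b) = 5740·208/382.0 = 3125 N·m; T_B = 2615 N·m.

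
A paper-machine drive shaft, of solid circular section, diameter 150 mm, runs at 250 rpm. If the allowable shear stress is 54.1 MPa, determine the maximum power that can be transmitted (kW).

J = πd⁴/32 = π(0.150)⁴/32 = 4.970×10^-5 m⁴.
T_max = τ_allow·J/r = 5.41×10^7 × 4.970×10^-5 / 0.0750 = 35850 N·m.
ω = 2π·250/60 = 26.18 rad/s, so P_max = T_max·ω = 9.386×10^5 W.

939 kW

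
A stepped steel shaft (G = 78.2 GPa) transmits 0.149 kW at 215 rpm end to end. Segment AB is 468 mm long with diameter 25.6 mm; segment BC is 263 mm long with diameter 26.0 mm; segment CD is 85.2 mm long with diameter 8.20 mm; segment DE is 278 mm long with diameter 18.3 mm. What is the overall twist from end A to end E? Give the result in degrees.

1.14°

ω = 2π·215/60 = 22.51 rad/s, so T = P/ω = 0.149×10³ / 22.51 = 6.618 N·m.
J_AB = π(0.0256)⁴/32 = 4.22×10^-8 m⁴; J_BC = π(0.0260)⁴/32 = 4.49×10^-8 m⁴; J_CD = π(0.00820)⁴/32 = 4.44×10^-10 m⁴; J_DE = π(0.0183)⁴/32 = 1.10×10^-8 m⁴.
θ = (T/G)·Σ L_i/J_i = (6.618/78.2×10⁹)·(0.468/4.22×10^-8 + 0.263/4.49×10^-8 + 0.0852/4.44×10^-10 + 0.278/1.10×10^-8) = 0.01982 rad.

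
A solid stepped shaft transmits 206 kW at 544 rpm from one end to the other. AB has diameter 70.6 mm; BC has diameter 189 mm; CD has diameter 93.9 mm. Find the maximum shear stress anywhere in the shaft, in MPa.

ω = 2π·544/60 = 56.97 rad/s, so T = P/ω = 206×10³ / 56.97 = 3616 N·m.
Under the same torque, τ_max = 16T/(πd³) is largest where d is smallest — segment AB (d = 70.6 mm).
τ_max = 16·3616/(π·(0.0706)³) = 5.234×10^7 Pa.

52.3 MPa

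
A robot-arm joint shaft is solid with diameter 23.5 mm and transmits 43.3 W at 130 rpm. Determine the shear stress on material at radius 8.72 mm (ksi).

0.134 ksi

ω = 2π·130/60 = 13.61 rad/s, so T = P/ω = 43.3 / 13.61 = 3.181 N·m.
J = πd⁴/32 = π(0.0235)⁴/32 = 2.994×10^-8 m⁴.
Shear stress varies linearly with radius: τ = T·r/J = 3.181 × 0.00872 / 2.994×10^-8 = 9.263×10^5 Pa.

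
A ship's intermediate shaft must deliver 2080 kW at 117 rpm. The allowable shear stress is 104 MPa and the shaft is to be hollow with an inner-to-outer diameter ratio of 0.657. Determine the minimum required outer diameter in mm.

ω = 2π·117/60 = 12.25 rad/s, so T = P/ω = 2080×10³ / 12.25 = 169800 N·m.
For a hollow shaft with d_i/d_o = 0.657: τ_max = 16T/(π d_o³ (1−k⁴)), so d_o = [16T/(π τ_allow (1−k⁴))]^(1/3) = [16·169800/(π·1.04×10^8·0.8137)]^(1/3) = 0.2170 m.

217 mm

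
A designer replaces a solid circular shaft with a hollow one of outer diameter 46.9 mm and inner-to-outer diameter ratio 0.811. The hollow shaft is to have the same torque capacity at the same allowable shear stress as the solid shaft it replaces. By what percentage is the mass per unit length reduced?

50.1 %

Equal τ_max and T ⇒ the solid shaft needs d_s³ = d_o³(1−k⁴), so d_s = 46.9·(1−0.811⁴)^(1/3) = 38.83 mm.
Area ratio A_h/A_s = d_o²(1−k²)/d_s² = (1−k²)/(1−k⁴)^(2/3) = 0.4994.
Mass saving = 1 − 0.4994 = 50.1 %.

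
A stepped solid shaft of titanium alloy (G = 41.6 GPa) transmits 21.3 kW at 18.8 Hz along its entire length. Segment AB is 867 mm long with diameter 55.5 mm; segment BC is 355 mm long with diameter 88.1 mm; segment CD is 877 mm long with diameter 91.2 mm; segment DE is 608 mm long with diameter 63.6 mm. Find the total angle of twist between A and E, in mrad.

6.50 mrad

ω = 2π·18.8 = 118.1 rad/s, so T = P/ω = 21.3×10³ / 118.1 = 180.3 N·m.
J_AB = π(0.0555)⁴/32 = 9.31×10^-7 m⁴; J_BC = π(0.0881)⁴/32 = 5.91×10^-6 m⁴; J_CD = π(0.0912)⁴/32 = 6.79×10^-6 m⁴; J_DE = π(0.0636)⁴/32 = 1.61×10^-6 m⁴.
θ = (T/G)·Σ L_i/J_i = (180.3/41.6×10⁹)·(0.867/9.31×10^-7 + 0.355/5.91×10^-6 + 0.877/6.79×10^-6 + 0.608/1.61×10^-6) = 6.495×10^-3 rad.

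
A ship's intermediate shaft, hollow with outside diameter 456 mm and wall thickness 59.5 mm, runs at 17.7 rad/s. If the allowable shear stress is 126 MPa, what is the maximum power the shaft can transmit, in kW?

29100 kW

J = π(d_o⁴ − d_i⁴)/32 = π(0.456⁴ − 0.337⁴)/32 = 2.979×10^-3 m⁴.
T_max = τ_allow·J/r = 1.26×10^8 × 2.979×10^-3 / 0.228 = 1.646e6 N·m.
ω = 17.7 rad/s, so P_max = T_max·ω = 2.914×10^7 W.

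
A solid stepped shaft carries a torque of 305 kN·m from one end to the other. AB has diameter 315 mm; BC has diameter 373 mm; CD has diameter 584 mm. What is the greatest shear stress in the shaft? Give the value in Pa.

Under the same torque, τ_max = 16T/(πd³) is largest where d is smallest — segment AB (d = 315 mm).
τ_max = 16·305000/(π·(0.315)³) = 4.970×10^7 Pa.

4.97e7 Pa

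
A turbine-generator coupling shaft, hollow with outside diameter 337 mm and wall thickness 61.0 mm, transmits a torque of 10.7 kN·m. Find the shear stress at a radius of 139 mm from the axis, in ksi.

J = π(d_o⁴ − d_i⁴)/32 = π(0.337⁴ − 0.215⁴)/32 = 1.056×10^-3 m⁴.
Shear stress varies linearly with radius: τ = T·r/J = 10700 × 0.139 / 1.056×10^-3 = 1.408×10^6 Pa.

0.204 ksi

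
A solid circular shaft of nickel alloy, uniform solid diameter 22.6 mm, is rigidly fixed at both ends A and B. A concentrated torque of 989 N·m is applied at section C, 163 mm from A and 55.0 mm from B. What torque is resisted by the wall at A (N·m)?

250 N·m

With uniform GJ and both ends fixed, compatibility θ_AC = θ_CB gives T_A·a = T_B·b, together with T_A + T_B = T₀.
T_A = T₀·b/(a+b) = 989.0·55.0/218.0 = 249.5 N·m; T_B = 739.5 N·m.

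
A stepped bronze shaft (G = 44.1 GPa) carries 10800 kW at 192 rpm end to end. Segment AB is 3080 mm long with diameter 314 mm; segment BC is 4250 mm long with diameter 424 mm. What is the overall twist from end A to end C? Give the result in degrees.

ω = 2π·192/60 = 20.11 rad/s, so T = P/ω = 10800×10³ / 20.11 = 537100 N·m.
J_AB = π(0.314)⁴/32 = 9.54×10^-4 m⁴; J_BC = π(0.424)⁴/32 = 3.17×10^-3 m⁴.
θ = (T/G)·Σ L_i/J_i = (537100/44.1×10⁹)·(3.08/9.54×10^-4 + 4.25/3.17×10^-3) = 0.05562 rad.

3.19°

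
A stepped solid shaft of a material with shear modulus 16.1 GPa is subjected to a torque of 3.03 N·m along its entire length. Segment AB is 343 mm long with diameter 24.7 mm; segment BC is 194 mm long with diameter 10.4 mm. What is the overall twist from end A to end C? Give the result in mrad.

33.6 mrad

J_AB = π(0.0247)⁴/32 = 3.65×10^-8 m⁴; J_BC = π(0.0104)⁴/32 = 1.15×10^-9 m⁴.
θ = (T/G)·Σ L_i/J_i = (3.030/16.1×10⁹)·(0.343/3.65×10^-8 + 0.194/1.15×10^-9) = 0.03356 rad.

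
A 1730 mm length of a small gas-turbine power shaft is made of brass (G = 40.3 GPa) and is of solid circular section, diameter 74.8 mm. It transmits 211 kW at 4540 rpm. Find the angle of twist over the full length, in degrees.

ω = 2π·4540/60 = 475.4 rad/s, so T = P/ω = 211×10³ / 475.4 = 443.8 N·m.
J = πd⁴/32 = π(0.0748)⁴/32 = 3.073×10^-6 m⁴.
θ = T·L/(G·J) = 443.8 × 1.73 / (40.3×10⁹ × 3.073×10^-6) = 6.199×10^-3 rad.

0.355°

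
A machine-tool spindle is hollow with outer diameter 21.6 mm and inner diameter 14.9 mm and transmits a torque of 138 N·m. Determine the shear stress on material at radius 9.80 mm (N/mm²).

J = π(d_o⁴ − d_i⁴)/32 = π(0.0216⁴ − 0.0149⁴)/32 = 1.653×10^-8 m⁴.
Shear stress varies linearly with radius: τ = T·r/J = 138.0 × 0.00980 / 1.653×10^-8 = 8.181×10^7 Pa.

81.8 N/mm²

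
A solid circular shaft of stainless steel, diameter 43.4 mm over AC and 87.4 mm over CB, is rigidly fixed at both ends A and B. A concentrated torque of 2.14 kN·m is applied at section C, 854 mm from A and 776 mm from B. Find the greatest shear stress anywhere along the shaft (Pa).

Compatibility: T_A·a/J_AC = T_B·b/J_CB with T_A + T_B = T₀.
J_AC = 3.48×10^-7 m⁴, J_CB = 5.73×10^-6 m⁴, so T_A = T₀·(J_AC/a)/((J_AC/a)+(J_CB/b)) = 112.0 N·m, T_B = 2028 N·m.
τ in each portion: τ_AC = 6.98×10^6 Pa, τ_CB = 1.55×10^7 Pa; maximum is in CB.
τ_max = T_CB·r/J = 2028·0.0437/5.73×10^-6 = 1.547×10^7 Pa.

1.55e7 Pa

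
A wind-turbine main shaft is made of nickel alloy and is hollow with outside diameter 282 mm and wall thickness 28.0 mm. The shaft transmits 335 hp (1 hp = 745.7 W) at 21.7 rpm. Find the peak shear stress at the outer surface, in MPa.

42.5 MPa

ω = 2π·21.7/60 = 2.272 rad/s, so T = P/ω = 335×745.7 / 2.272 = 109900 N·m.
J = π(d_o⁴ − d_i⁴)/32 = π(0.282⁴ − 0.226⁴)/32 = 3.647×10^-4 m⁴.
τ_max = T·r/J = 109900 × 0.141 / 3.647×10^-4 = 4.250×10^7 Pa.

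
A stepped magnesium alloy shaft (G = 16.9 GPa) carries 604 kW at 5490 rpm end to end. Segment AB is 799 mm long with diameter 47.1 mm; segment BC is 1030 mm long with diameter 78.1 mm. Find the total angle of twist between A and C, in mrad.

ω = 2π·5490/60 = 574.9 rad/s, so T = P/ω = 604×10³ / 574.9 = 1051 N·m.
J_AB = π(0.0471)⁴/32 = 4.83×10^-7 m⁴; J_BC = π(0.0781)⁴/32 = 3.65×10^-6 m⁴.
θ = (T/G)·Σ L_i/J_i = (1051/16.9×10⁹)·(0.799/4.83×10^-7 + 1.03/3.65×10^-6) = 0.1203 rad.

120 mrad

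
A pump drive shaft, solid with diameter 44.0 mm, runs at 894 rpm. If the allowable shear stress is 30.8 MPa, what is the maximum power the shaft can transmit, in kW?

48.2 kW

J = πd⁴/32 = π(0.0440)⁴/32 = 3.680×10^-7 m⁴.
T_max = τ_allow·J/r = 3.08×10^7 × 3.680×10^-7 / 0.0220 = 515.2 N·m.
ω = 2π·894/60 = 93.62 rad/s, so P_max = T_max·ω = 4.823×10^4 W.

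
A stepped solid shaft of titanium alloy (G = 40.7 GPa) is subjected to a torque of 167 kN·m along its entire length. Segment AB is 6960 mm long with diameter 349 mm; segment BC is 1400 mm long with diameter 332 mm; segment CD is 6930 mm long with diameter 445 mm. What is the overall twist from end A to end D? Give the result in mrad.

31.8 mrad

J_AB = π(0.349)⁴/32 = 1.46×10^-3 m⁴; J_BC = π(0.332)⁴/32 = 1.19×10^-3 m⁴; J_CD = π(0.445)⁴/32 = 3.85×10^-3 m⁴.
θ = (T/G)·Σ L_i/J_i = (167000/40.7×10⁹)·(6.96/1.46×10^-3 + 1.40/1.19×10^-3 + 6.93/3.85×10^-3) = 0.03181 rad.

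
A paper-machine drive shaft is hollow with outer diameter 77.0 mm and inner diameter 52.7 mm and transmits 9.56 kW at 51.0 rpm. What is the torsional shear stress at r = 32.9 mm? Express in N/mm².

ω = 2π·51.0/60 = 5.341 rad/s, so T = P/ω = 9.56×10³ / 5.341 = 1790 N·m.
J = π(d_o⁴ − d_i⁴)/32 = π(0.0770⁴ − 0.0527⁴)/32 = 2.694×10^-6 m⁴.
Shear stress varies linearly with radius: τ = T·r/J = 1790 × 0.0329 / 2.694×10^-6 = 2.186×10^7 Pa.

21.9 N/mm²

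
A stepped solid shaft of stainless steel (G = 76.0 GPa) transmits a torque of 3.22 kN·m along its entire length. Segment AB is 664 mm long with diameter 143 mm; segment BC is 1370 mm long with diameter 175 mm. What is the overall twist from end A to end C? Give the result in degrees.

0.0754°

J_AB = π(0.143)⁴/32 = 4.11×10^-5 m⁴; J_BC = π(0.175)⁴/32 = 9.21×10^-5 m⁴.
θ = (T/G)·Σ L_i/J_i = (3220/76.0×10⁹)·(0.664/4.11×10^-5 + 1.37/9.21×10^-5) = 1.316×10^-3 rad.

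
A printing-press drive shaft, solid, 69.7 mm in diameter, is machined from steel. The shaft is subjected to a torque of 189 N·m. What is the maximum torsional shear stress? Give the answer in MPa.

2.84 MPa

J = πd⁴/32 = π(0.0697)⁴/32 = 2.317×10^-6 m⁴.
τ_max = T·r/J = 189.0 × 0.0348 / 2.317×10^-6 = 2.843×10^6 Pa.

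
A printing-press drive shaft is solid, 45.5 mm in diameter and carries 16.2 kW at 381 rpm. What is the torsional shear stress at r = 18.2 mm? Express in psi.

ω = 2π·381/60 = 39.90 rad/s, so T = P/ω = 16.2×10³ / 39.90 = 406.0 N·m.
J = πd⁴/32 = π(0.0455)⁴/32 = 4.208×10^-7 m⁴.
Shear stress varies linearly with radius: τ = T·r/J = 406.0 × 0.0182 / 4.208×10^-7 = 1.756×10^7 Pa.

2550 psi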